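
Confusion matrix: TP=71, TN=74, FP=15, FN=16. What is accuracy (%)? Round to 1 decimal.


Accuracy = (TP + TN) / (TP + TN + FP + FN) * 100
= (71 + 74) / (71 + 74 + 15 + 16)
= 145 / 176
= 0.8239
= 82.4%

82.4


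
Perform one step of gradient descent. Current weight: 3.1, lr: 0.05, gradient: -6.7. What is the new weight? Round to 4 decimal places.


w_new = w_old - lr * gradient
= 3.1 - 0.05 * -6.7
= 3.1 - (-0.335)
= 3.4350

3.4350


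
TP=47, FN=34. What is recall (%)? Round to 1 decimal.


Recall = TP / (TP + FN) * 100
= 47 / (47 + 34)
= 47 / 81
= 0.5802
= 58.0%

58.0


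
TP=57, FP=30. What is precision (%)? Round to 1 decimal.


Precision = TP / (TP + FP) * 100
= 57 / (57 + 30)
= 57 / 87
= 0.6552
= 65.5%

65.5


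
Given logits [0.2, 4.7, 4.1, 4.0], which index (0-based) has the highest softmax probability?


Softmax is a monotonic transformation, so it preserves the argmax.
We need to find the index of the maximum logit.
Index 0: 0.2
Index 1: 4.7
Index 2: 4.1
Index 3: 4.0
Maximum logit = 4.7 at index 1

1


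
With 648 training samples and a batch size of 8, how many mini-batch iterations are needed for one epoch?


Iterations per epoch = dataset_size / batch_size
= 648 / 8
= 81

81


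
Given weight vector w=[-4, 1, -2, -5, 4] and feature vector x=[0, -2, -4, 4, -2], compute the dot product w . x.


Element-wise products:
-4 * 0 = 0
1 * -2 = -2
-2 * -4 = 8
-5 * 4 = -20
4 * -2 = -8
Sum = 0 + -2 + 8 + -20 + -8
= -22

-22


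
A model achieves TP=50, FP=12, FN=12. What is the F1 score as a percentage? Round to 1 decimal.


Precision = TP / (TP + FP) = 50 / 62 = 0.8065
Recall = TP / (TP + FN) = 50 / 62 = 0.8065
F1 = 2 * P * R / (P + R)
= 2 * 0.8065 * 0.8065 / (0.8065 + 0.8065)
= 1.3007 / 1.6129
= 0.8065
As percentage: 80.6%

80.6


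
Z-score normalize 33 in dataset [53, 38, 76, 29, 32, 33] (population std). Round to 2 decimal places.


Mean = (53 + 38 + 76 + 29 + 32 + 33) / 6 = 43.5
Variance = sum((x_i - mean)^2) / n = 271.5833
Std = sqrt(271.5833) = 16.4798
Z = (x - mean) / std
= (33 - 43.5) / 16.4798
= -10.5 / 16.4798
= -0.64

-0.64


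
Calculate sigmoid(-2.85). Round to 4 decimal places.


sigmoid(z) = 1 / (1 + exp(-z))
exp(-(-2.85)) = exp(2.85) = 17.2878
1 + 17.2878 = 18.2878
1 / 18.2878 = 0.0547

0.0547


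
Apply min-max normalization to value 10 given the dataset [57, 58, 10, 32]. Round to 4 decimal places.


Min = 10, Max = 58
Range = 58 - 10 = 48
Scaled = (x - min) / (max - min)
= (10 - 10) / 48
= 0 / 48
= 0.0000

0.0000


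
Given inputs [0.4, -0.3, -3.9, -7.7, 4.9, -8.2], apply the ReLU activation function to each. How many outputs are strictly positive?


ReLU(x) = max(0, x) for each element:
ReLU(0.4) = 0.4
ReLU(-0.3) = 0
ReLU(-3.9) = 0
ReLU(-7.7) = 0
ReLU(4.9) = 4.9
ReLU(-8.2) = 0
Active neurons (>0): 2

2


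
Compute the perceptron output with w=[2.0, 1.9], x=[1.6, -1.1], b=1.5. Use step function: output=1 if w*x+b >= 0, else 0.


z = w . x + b
= 2.0*1.6 + 1.9*-1.1 + 1.5
= 3.2 + -2.09 + 1.5
= 1.11 + 1.5
= 2.61
Since z = 2.61 >= 0, output = 1

1


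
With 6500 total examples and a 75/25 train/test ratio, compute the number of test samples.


Train samples = 6500 * 75% = 4875
Test samples = 6500 - 4875
= 1625

1625


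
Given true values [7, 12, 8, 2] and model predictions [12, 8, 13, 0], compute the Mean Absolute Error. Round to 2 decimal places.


Absolute errors: [5, 4, 5, 2]
Sum of absolute errors = 16
MAE = 16 / 4 = 4.00

4.00


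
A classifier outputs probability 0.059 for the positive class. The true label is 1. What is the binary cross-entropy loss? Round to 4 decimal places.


For y=1: Loss = -log(p)
= -log(0.059)
= -(-2.8302)
= 2.8302

2.8302


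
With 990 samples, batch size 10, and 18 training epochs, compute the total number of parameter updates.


Iterations per epoch = 990 / 10 = 99
Total updates = iterations_per_epoch * epochs
= 99 * 18
= 1782

1782


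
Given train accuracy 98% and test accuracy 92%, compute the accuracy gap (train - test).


Gap = train_accuracy - test_accuracy
= 98 - 92
= 6%
This moderate gap may indicate mild overfitting.

6


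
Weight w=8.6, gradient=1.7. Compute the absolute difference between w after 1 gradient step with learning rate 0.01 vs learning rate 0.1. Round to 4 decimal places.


With lr=0.01: w_new = 8.6 - 0.01 * 1.7 = 8.583
With lr=0.1: w_new = 8.6 - 0.1 * 1.7 = 8.43
Absolute difference = |8.583 - 8.43|
= 0.1530

0.1530


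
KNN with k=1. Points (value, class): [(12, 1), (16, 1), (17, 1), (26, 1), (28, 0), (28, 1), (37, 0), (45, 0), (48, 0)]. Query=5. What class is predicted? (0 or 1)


Distances from query 5:
Point 12 (class 1): distance = 7
K=1 nearest neighbors: classes = [1]
Votes for class 1: 1 / 1
Majority vote => class 1

1


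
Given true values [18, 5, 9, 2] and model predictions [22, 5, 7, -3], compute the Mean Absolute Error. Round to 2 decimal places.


Absolute errors: [4, 0, 2, 5]
Sum of absolute errors = 11
MAE = 11 / 4 = 2.75

2.75


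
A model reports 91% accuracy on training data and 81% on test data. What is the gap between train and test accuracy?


Gap = train_accuracy - test_accuracy
= 91 - 81
= 10%
This moderate gap may indicate mild overfitting.

10


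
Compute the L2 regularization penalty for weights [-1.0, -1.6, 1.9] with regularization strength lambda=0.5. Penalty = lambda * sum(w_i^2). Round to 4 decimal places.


Squaring each weight:
(-1.0)^2 = 1.0
(-1.6)^2 = 2.56
1.9^2 = 3.61
Sum of squares = 7.17
Penalty = 0.5 * 7.17 = 3.5850

3.5850


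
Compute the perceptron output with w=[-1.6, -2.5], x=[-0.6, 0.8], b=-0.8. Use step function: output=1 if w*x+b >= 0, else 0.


z = w . x + b
= -1.6*-0.6 + -2.5*0.8 + -0.8
= 0.96 + -2.0 + -0.8
= -1.04 + -0.8
= -1.84
Since z = -1.84 < 0, output = 0

0


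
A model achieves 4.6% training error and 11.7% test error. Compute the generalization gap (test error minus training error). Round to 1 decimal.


Generalization gap = test_error - train_error
= 11.7 - 4.6
= 7.1%
A moderate gap.

7.1


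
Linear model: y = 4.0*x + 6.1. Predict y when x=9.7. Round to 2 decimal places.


y = 4.0 * 9.7 + (6.1)
= 38.8 + (6.1)
= 44.90

44.90


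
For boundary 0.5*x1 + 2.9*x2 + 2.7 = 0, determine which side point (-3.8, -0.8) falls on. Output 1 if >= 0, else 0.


Compute 0.5 * -3.8 + 2.9 * -0.8 + 2.7
= -1.9 + -2.32 + 2.7
= -1.52
Since -1.52 < 0, the point is on the negative side.

0


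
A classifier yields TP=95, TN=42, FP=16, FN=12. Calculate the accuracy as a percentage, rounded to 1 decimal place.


Accuracy = (TP + TN) / (TP + TN + FP + FN) * 100
= (95 + 42) / (95 + 42 + 16 + 12)
= 137 / 165
= 0.8303
= 83.0%

83.0


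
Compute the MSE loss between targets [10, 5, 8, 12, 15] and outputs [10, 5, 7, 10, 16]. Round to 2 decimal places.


Differences: [0, 0, 1, 2, -1]
Squared errors: [0, 0, 1, 4, 1]
Sum of squared errors = 6
MSE = 6 / 5 = 1.20

1.20


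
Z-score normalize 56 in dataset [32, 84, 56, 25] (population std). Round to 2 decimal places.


Mean = (32 + 84 + 56 + 25) / 4 = 49.25
Variance = sum((x_i - mean)^2) / n = 534.6875
Std = sqrt(534.6875) = 23.1233
Z = (x - mean) / std
= (56 - 49.25) / 23.1233
= 6.75 / 23.1233
= 0.29

0.29


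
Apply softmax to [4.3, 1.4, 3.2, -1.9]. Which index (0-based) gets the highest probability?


Softmax is a monotonic transformation, so it preserves the argmax.
We need to find the index of the maximum logit.
Index 0: 4.3
Index 1: 1.4
Index 2: 3.2
Index 3: -1.9
Maximum logit = 4.3 at index 0

0


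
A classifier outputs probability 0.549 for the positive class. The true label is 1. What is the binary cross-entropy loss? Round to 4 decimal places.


For y=1: Loss = -log(p)
= -log(0.549)
= -(-0.5997)
= 0.5997

0.5997


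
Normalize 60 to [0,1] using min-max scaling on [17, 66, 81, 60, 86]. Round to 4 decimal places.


Min = 17, Max = 86
Range = 86 - 17 = 69
Scaled = (x - min) / (max - min)
= (60 - 17) / 69
= 43 / 69
= 0.6232

0.6232


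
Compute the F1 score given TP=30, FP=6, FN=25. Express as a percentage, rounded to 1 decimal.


Precision = TP / (TP + FP) = 30 / 36 = 0.8333
Recall = TP / (TP + FN) = 30 / 55 = 0.5455
F1 = 2 * P * R / (P + R)
= 2 * 0.8333 * 0.5455 / (0.8333 + 0.5455)
= 0.9091 / 1.3788
= 0.6593
As percentage: 65.9%

65.9


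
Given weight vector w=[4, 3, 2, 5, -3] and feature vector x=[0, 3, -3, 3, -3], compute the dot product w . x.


Element-wise products:
4 * 0 = 0
3 * 3 = 9
2 * -3 = -6
5 * 3 = 15
-3 * -3 = 9
Sum = 0 + 9 + -6 + 15 + 9
= 27

27


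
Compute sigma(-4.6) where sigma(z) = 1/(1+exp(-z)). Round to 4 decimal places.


sigmoid(z) = 1 / (1 + exp(-z))
exp(-(-4.6)) = exp(4.6) = 99.4843
1 + 99.4843 = 100.4843
1 / 100.4843 = 0.0100

0.0100


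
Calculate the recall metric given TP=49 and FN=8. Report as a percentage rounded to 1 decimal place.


Recall = TP / (TP + FN) * 100
= 49 / (49 + 8)
= 49 / 57
= 0.8596
= 86.0%

86.0


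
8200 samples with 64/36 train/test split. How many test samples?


Train samples = 8200 * 64% = 5248
Test samples = 8200 - 5248
= 2952

2952


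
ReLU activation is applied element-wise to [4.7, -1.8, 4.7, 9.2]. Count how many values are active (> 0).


ReLU(x) = max(0, x) for each element:
ReLU(4.7) = 4.7
ReLU(-1.8) = 0
ReLU(4.7) = 4.7
ReLU(9.2) = 9.2
Active neurons (>0): 3

3


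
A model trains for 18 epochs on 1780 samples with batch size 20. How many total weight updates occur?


Iterations per epoch = 1780 / 20 = 89
Total updates = iterations_per_epoch * epochs
= 89 * 18
= 1602

1602


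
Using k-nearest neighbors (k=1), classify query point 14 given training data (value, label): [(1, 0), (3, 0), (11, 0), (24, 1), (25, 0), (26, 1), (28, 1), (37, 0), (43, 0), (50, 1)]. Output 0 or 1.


Distances from query 14:
Point 11 (class 0): distance = 3
K=1 nearest neighbors: classes = [0]
Votes for class 1: 0 / 1
Majority vote => class 0

0


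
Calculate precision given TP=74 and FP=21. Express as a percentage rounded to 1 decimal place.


Precision = TP / (TP + FP) * 100
= 74 / (74 + 21)
= 74 / 95
= 0.7789
= 77.9%

77.9


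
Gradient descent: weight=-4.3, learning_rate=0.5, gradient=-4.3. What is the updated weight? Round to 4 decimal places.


w_new = w_old - lr * gradient
= -4.3 - 0.5 * -4.3
= -4.3 - (-2.15)
= -2.1500

-2.1500


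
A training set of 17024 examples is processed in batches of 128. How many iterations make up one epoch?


Iterations per epoch = dataset_size / batch_size
= 17024 / 128
= 133

133


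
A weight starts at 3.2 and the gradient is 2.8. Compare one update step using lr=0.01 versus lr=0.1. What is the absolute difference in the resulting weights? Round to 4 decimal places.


With lr=0.01: w_new = 3.2 - 0.01 * 2.8 = 3.172
With lr=0.1: w_new = 3.2 - 0.1 * 2.8 = 2.92
Absolute difference = |3.172 - 2.92|
= 0.2520

0.2520


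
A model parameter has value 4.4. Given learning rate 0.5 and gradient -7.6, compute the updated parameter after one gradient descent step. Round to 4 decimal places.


w_new = w_old - lr * gradient
= 4.4 - 0.5 * -7.6
= 4.4 - (-3.8)
= 8.2000

8.2000


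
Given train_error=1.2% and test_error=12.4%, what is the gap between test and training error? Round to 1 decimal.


Generalization gap = test_error - train_error
= 12.4 - 1.2
= 11.2%
A large gap suggests overfitting.

11.2


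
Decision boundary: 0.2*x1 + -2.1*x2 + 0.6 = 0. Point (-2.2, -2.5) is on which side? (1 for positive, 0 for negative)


Compute 0.2 * -2.2 + -2.1 * -2.5 + 0.6
= -0.44 + 5.25 + 0.6
= 5.41
Since 5.41 >= 0, the point is on the positive side.

1


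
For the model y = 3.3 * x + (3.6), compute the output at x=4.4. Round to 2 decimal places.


y = 3.3 * 4.4 + (3.6)
= 14.52 + (3.6)
= 18.12

18.12


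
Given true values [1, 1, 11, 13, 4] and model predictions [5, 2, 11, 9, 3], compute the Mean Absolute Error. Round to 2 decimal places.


Absolute errors: [4, 1, 0, 4, 1]
Sum of absolute errors = 10
MAE = 10 / 5 = 2.00

2.00


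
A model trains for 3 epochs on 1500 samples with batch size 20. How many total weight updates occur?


Iterations per epoch = 1500 / 20 = 75
Total updates = iterations_per_epoch * epochs
= 75 * 3
= 225

225


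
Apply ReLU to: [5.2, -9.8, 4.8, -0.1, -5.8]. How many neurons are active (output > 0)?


ReLU(x) = max(0, x) for each element:
ReLU(5.2) = 5.2
ReLU(-9.8) = 0
ReLU(4.8) = 4.8
ReLU(-0.1) = 0
ReLU(-5.8) = 0
Active neurons (>0): 2

2


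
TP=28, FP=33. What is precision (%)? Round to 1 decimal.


Precision = TP / (TP + FP) * 100
= 28 / (28 + 33)
= 28 / 61
= 0.459
= 45.9%

45.9


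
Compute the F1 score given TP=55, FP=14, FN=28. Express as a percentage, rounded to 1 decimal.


Precision = TP / (TP + FP) = 55 / 69 = 0.7971
Recall = TP / (TP + FN) = 55 / 83 = 0.6627
F1 = 2 * P * R / (P + R)
= 2 * 0.7971 * 0.6627 / (0.7971 + 0.6627)
= 1.0564 / 1.4598
= 0.7237
As percentage: 72.4%

72.4


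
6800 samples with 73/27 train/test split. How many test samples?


Train samples = 6800 * 73% = 4964
Test samples = 6800 - 4964
= 1836

1836


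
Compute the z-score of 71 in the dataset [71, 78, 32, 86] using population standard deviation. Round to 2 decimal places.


Mean = (71 + 78 + 32 + 86) / 4 = 66.75
Variance = sum((x_i - mean)^2) / n = 430.6875
Std = sqrt(430.6875) = 20.753
Z = (x - mean) / std
= (71 - 66.75) / 20.753
= 4.25 / 20.753
= 0.20

0.20


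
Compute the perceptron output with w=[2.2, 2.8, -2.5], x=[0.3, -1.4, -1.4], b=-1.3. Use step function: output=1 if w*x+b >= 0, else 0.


z = w . x + b
= 2.2*0.3 + 2.8*-1.4 + -2.5*-1.4 + -1.3
= 0.66 + -3.92 + 3.5 + -1.3
= 0.24 + -1.3
= -1.06
Since z = -1.06 < 0, output = 0

0


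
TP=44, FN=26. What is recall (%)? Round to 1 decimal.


Recall = TP / (TP + FN) * 100
= 44 / (44 + 26)
= 44 / 70
= 0.6286
= 62.9%

62.9


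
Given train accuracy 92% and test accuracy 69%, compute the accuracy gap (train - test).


Gap = train_accuracy - test_accuracy
= 92 - 69
= 23%
This large gap strongly indicates overfitting.

23


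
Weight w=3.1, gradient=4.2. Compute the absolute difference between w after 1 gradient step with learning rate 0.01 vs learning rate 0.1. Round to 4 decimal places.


With lr=0.01: w_new = 3.1 - 0.01 * 4.2 = 3.058
With lr=0.1: w_new = 3.1 - 0.1 * 4.2 = 2.68
Absolute difference = |3.058 - 2.68|
= 0.3780

0.3780


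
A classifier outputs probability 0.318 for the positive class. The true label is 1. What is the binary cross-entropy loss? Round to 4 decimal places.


For y=1: Loss = -log(p)
= -log(0.318)
= -(-1.1457)
= 1.1457

1.1457


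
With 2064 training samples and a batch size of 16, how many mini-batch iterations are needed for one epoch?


Iterations per epoch = dataset_size / batch_size
= 2064 / 16
= 129

129


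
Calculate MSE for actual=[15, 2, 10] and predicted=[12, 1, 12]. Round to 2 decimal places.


Differences: [3, 1, -2]
Squared errors: [9, 1, 4]
Sum of squared errors = 14
MSE = 14 / 3 = 4.67

4.67


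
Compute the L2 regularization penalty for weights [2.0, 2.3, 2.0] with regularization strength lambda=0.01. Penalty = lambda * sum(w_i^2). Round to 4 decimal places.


Squaring each weight:
2.0^2 = 4.0
2.3^2 = 5.29
2.0^2 = 4.0
Sum of squares = 13.29
Penalty = 0.01 * 13.29 = 0.1329

0.1329


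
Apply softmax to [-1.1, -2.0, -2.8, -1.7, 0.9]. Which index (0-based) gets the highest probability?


Softmax is a monotonic transformation, so it preserves the argmax.
We need to find the index of the maximum logit.
Index 0: -1.1
Index 1: -2.0
Index 2: -2.8
Index 3: -1.7
Index 4: 0.9
Maximum logit = 0.9 at index 4

4


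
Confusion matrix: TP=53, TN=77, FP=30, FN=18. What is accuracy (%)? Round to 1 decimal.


Accuracy = (TP + TN) / (TP + TN + FP + FN) * 100
= (53 + 77) / (53 + 77 + 30 + 18)
= 130 / 178
= 0.7303
= 73.0%

73.0


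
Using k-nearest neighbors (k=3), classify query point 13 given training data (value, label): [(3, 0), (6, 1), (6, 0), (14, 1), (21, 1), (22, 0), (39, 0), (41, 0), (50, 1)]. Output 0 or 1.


Distances from query 13:
Point 14 (class 1): distance = 1
Point 6 (class 0): distance = 7
Point 6 (class 1): distance = 7
K=3 nearest neighbors: classes = [1, 0, 1]
Votes for class 1: 2 / 3
Majority vote => class 1

1


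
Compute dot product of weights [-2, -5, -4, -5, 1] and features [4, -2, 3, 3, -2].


Element-wise products:
-2 * 4 = -8
-5 * -2 = 10
-4 * 3 = -12
-5 * 3 = -15
1 * -2 = -2
Sum = -8 + 10 + -12 + -15 + -2
= -27

-27


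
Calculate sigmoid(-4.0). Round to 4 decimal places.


sigmoid(z) = 1 / (1 + exp(-z))
exp(-(-4.0)) = exp(4.0) = 54.5981
1 + 54.5981 = 55.5981
1 / 55.5981 = 0.0180

0.0180


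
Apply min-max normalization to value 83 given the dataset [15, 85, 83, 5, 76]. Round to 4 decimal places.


Min = 5, Max = 85
Range = 85 - 5 = 80
Scaled = (x - min) / (max - min)
= (83 - 5) / 80
= 78 / 80
= 0.9750

0.9750


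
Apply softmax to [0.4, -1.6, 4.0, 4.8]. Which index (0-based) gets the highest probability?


Softmax is a monotonic transformation, so it preserves the argmax.
We need to find the index of the maximum logit.
Index 0: 0.4
Index 1: -1.6
Index 2: 4.0
Index 3: 4.8
Maximum logit = 4.8 at index 3

3


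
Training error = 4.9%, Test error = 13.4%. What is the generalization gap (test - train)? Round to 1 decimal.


Generalization gap = test_error - train_error
= 13.4 - 4.9
= 8.5%
A moderate gap.

8.5


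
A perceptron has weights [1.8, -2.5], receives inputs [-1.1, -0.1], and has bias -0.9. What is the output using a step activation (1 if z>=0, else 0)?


z = w . x + b
= 1.8*-1.1 + -2.5*-0.1 + -0.9
= -1.98 + 0.25 + -0.9
= -1.73 + -0.9
= -2.63
Since z = -2.63 < 0, output = 0

0


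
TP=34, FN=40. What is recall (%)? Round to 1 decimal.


Recall = TP / (TP + FN) * 100
= 34 / (34 + 40)
= 34 / 74
= 0.4595
= 45.9%

45.9


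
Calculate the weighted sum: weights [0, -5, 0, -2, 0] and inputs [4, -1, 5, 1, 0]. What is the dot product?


Element-wise products:
0 * 4 = 0
-5 * -1 = 5
0 * 5 = 0
-2 * 1 = -2
0 * 0 = 0
Sum = 0 + 5 + 0 + -2 + 0
= 3

3


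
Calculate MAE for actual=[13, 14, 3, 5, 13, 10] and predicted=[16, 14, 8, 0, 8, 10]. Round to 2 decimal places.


Absolute errors: [3, 0, 5, 5, 5, 0]
Sum of absolute errors = 18
MAE = 18 / 6 = 3.00

3.00


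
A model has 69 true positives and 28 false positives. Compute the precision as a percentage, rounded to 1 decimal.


Precision = TP / (TP + FP) * 100
= 69 / (69 + 28)
= 69 / 97
= 0.7113
= 71.1%

71.1


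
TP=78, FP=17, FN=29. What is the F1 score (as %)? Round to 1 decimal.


Precision = TP / (TP + FP) = 78 / 95 = 0.8211
Recall = TP / (TP + FN) = 78 / 107 = 0.729
F1 = 2 * P * R / (P + R)
= 2 * 0.8211 * 0.729 / (0.8211 + 0.729)
= 1.197 / 1.55
= 0.7723
As percentage: 77.2%

77.2


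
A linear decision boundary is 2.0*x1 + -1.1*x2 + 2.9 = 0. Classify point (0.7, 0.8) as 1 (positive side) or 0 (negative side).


Compute 2.0 * 0.7 + -1.1 * 0.8 + 2.9
= 1.4 + -0.88 + 2.9
= 3.42
Since 3.42 >= 0, the point is on the positive side.

1


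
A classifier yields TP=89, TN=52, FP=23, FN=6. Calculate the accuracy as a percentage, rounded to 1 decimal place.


Accuracy = (TP + TN) / (TP + TN + FP + FN) * 100
= (89 + 52) / (89 + 52 + 23 + 6)
= 141 / 170
= 0.8294
= 82.9%

82.9


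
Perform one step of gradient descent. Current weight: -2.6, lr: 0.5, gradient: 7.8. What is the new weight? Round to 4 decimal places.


w_new = w_old - lr * gradient
= -2.6 - 0.5 * 7.8
= -2.6 - (3.9)
= -6.5000

-6.5000


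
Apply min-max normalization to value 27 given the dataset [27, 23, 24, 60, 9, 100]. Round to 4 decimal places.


Min = 9, Max = 100
Range = 100 - 9 = 91
Scaled = (x - min) / (max - min)
= (27 - 9) / 91
= 18 / 91
= 0.1978

0.1978


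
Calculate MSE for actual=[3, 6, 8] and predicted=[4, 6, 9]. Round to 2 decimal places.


Differences: [-1, 0, -1]
Squared errors: [1, 0, 1]
Sum of squared errors = 2
MSE = 2 / 3 = 0.67

0.67


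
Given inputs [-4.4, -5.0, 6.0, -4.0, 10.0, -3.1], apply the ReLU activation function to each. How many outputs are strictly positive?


ReLU(x) = max(0, x) for each element:
ReLU(-4.4) = 0
ReLU(-5.0) = 0
ReLU(6.0) = 6.0
ReLU(-4.0) = 0
ReLU(10.0) = 10.0
ReLU(-3.1) = 0
Active neurons (>0): 2

2


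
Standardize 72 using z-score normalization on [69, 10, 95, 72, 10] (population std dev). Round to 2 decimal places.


Mean = (69 + 10 + 95 + 72 + 10) / 5 = 51.2
Variance = sum((x_i - mean)^2) / n = 1212.56
Std = sqrt(1212.56) = 34.8218
Z = (x - mean) / std
= (72 - 51.2) / 34.8218
= 20.8 / 34.8218
= 0.60

0.60


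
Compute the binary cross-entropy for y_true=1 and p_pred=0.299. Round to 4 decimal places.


For y=1: Loss = -log(p)
= -log(0.299)
= -(-1.2073)
= 1.2073

1.2073


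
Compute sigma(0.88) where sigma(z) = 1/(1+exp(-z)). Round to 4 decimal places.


sigmoid(z) = 1 / (1 + exp(-z))
exp(-(0.88)) = exp(-0.88) = 0.4148
1 + 0.4148 = 1.4148
1 / 1.4148 = 0.7068

0.7068


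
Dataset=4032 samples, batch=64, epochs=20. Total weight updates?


Iterations per epoch = 4032 / 64 = 63
Total updates = iterations_per_epoch * epochs
= 63 * 20
= 1260

1260


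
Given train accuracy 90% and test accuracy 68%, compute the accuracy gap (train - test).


Gap = train_accuracy - test_accuracy
= 90 - 68
= 22%
This large gap strongly indicates overfitting.

22


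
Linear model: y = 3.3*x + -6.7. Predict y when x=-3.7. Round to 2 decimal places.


y = 3.3 * -3.7 + (-6.7)
= -12.21 + (-6.7)
= -18.91

-18.91


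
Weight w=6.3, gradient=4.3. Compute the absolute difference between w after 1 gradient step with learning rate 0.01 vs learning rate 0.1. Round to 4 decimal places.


With lr=0.01: w_new = 6.3 - 0.01 * 4.3 = 6.257
With lr=0.1: w_new = 6.3 - 0.1 * 4.3 = 5.87
Absolute difference = |6.257 - 5.87|
= 0.3870

0.3870


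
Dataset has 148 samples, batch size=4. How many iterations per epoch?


Iterations per epoch = dataset_size / batch_size
= 148 / 4
= 37

37


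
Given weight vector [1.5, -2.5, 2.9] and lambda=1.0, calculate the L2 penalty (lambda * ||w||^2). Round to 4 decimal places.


Squaring each weight:
1.5^2 = 2.25
(-2.5)^2 = 6.25
2.9^2 = 8.41
Sum of squares = 16.91
Penalty = 1.0 * 16.91 = 16.9100

16.9100


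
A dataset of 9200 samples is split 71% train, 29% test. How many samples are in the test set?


Train samples = 9200 * 71% = 6532
Test samples = 9200 - 6532
= 2668

2668


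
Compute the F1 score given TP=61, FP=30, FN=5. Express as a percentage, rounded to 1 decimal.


Precision = TP / (TP + FP) = 61 / 91 = 0.6703
Recall = TP / (TP + FN) = 61 / 66 = 0.9242
F1 = 2 * P * R / (P + R)
= 2 * 0.6703 * 0.9242 / (0.6703 + 0.9242)
= 1.2391 / 1.5946
= 0.7771
As percentage: 77.7%

77.7


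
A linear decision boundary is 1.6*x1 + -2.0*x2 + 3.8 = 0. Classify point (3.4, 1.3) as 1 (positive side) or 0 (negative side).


Compute 1.6 * 3.4 + -2.0 * 1.3 + 3.8
= 5.44 + -2.6 + 3.8
= 6.64
Since 6.64 >= 0, the point is on the positive side.

1


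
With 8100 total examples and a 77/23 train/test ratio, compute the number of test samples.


Train samples = 8100 * 77% = 6237
Test samples = 8100 - 6237
= 1863

1863


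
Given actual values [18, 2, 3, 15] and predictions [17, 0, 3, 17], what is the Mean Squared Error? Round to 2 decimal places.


Differences: [1, 2, 0, -2]
Squared errors: [1, 4, 0, 4]
Sum of squared errors = 9
MSE = 9 / 4 = 2.25

2.25


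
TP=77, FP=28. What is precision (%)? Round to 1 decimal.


Precision = TP / (TP + FP) * 100
= 77 / (77 + 28)
= 77 / 105
= 0.7333
= 73.3%

73.3


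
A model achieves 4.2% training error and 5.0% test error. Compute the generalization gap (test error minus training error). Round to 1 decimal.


Generalization gap = test_error - train_error
= 5.0 - 4.2
= 0.8%
A small gap suggests good generalization.

0.8


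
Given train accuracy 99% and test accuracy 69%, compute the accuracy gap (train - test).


Gap = train_accuracy - test_accuracy
= 99 - 69
= 30%
This large gap strongly indicates overfitting.

30


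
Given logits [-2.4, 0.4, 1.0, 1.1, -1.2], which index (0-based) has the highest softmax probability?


Softmax is a monotonic transformation, so it preserves the argmax.
We need to find the index of the maximum logit.
Index 0: -2.4
Index 1: 0.4
Index 2: 1.0
Index 3: 1.1
Index 4: -1.2
Maximum logit = 1.1 at index 3

3


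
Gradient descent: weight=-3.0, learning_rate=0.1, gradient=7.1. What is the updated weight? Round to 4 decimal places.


w_new = w_old - lr * gradient
= -3.0 - 0.1 * 7.1
= -3.0 - (0.71)
= -3.7100

-3.7100


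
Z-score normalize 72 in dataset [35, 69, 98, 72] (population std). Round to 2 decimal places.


Mean = (35 + 69 + 98 + 72) / 4 = 68.5
Variance = sum((x_i - mean)^2) / n = 501.25
Std = sqrt(501.25) = 22.3886
Z = (x - mean) / std
= (72 - 68.5) / 22.3886
= 3.5 / 22.3886
= 0.16

0.16


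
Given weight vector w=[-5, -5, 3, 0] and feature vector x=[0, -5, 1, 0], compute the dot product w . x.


Element-wise products:
-5 * 0 = 0
-5 * -5 = 25
3 * 1 = 3
0 * 0 = 0
Sum = 0 + 25 + 3 + 0
= 28

28


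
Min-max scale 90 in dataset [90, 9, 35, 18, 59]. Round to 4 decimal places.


Min = 9, Max = 90
Range = 90 - 9 = 81
Scaled = (x - min) / (max - min)
= (90 - 9) / 81
= 81 / 81
= 1.0000

1.0000


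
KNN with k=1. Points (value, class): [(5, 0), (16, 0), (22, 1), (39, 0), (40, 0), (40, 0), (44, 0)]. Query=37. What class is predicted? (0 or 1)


Distances from query 37:
Point 39 (class 0): distance = 2
K=1 nearest neighbors: classes = [0]
Votes for class 1: 0 / 1
Majority vote => class 0

0


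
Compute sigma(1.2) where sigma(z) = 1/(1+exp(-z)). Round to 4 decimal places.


sigmoid(z) = 1 / (1 + exp(-z))
exp(-(1.2)) = exp(-1.2) = 0.3012
1 + 0.3012 = 1.3012
1 / 1.3012 = 0.7685

0.7685


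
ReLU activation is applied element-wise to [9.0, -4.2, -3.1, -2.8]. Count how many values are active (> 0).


ReLU(x) = max(0, x) for each element:
ReLU(9.0) = 9.0
ReLU(-4.2) = 0
ReLU(-3.1) = 0
ReLU(-2.8) = 0
Active neurons (>0): 1

1


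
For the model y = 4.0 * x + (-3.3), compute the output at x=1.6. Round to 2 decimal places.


y = 4.0 * 1.6 + (-3.3)
= 6.4 + (-3.3)
= 3.10

3.10


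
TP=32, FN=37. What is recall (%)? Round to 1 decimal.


Recall = TP / (TP + FN) * 100
= 32 / (32 + 37)
= 32 / 69
= 0.4638
= 46.4%

46.4


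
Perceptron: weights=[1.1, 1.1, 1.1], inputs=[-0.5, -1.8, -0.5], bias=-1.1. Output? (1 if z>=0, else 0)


z = w . x + b
= 1.1*-0.5 + 1.1*-1.8 + 1.1*-0.5 + -1.1
= -0.55 + -1.98 + -0.55 + -1.1
= -3.08 + -1.1
= -4.18
Since z = -4.18 < 0, output = 0

0


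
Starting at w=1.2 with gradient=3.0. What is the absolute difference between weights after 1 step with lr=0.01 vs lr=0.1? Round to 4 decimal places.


With lr=0.01: w_new = 1.2 - 0.01 * 3.0 = 1.17
With lr=0.1: w_new = 1.2 - 0.1 * 3.0 = 0.9
Absolute difference = |1.17 - 0.9|
= 0.2700

0.2700


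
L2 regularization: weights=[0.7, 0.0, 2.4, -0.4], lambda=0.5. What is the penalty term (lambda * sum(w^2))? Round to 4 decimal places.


Squaring each weight:
0.7^2 = 0.49
0.0^2 = 0.0
2.4^2 = 5.76
(-0.4)^2 = 0.16
Sum of squares = 6.41
Penalty = 0.5 * 6.41 = 3.2050

3.2050


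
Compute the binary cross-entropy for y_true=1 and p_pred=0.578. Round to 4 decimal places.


For y=1: Loss = -log(p)
= -log(0.578)
= -(-0.5482)
= 0.5482

0.5482


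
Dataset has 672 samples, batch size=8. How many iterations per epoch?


Iterations per epoch = dataset_size / batch_size
= 672 / 8
= 84

84


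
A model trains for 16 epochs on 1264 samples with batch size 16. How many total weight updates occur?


Iterations per epoch = 1264 / 16 = 79
Total updates = iterations_per_epoch * epochs
= 79 * 16
= 1264

1264


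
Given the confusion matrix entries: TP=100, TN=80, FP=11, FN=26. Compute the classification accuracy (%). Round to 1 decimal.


Accuracy = (TP + TN) / (TP + TN + FP + FN) * 100
= (100 + 80) / (100 + 80 + 11 + 26)
= 180 / 217
= 0.8295
= 82.9%

82.9


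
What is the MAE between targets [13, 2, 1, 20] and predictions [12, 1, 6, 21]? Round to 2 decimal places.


Absolute errors: [1, 1, 5, 1]
Sum of absolute errors = 8
MAE = 8 / 4 = 2.00

2.00


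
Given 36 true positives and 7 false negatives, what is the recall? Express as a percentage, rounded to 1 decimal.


Recall = TP / (TP + FN) * 100
= 36 / (36 + 7)
= 36 / 43
= 0.8372
= 83.7%

83.7


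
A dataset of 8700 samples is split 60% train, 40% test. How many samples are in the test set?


Train samples = 8700 * 60% = 5220
Test samples = 8700 - 5220
= 3480

3480


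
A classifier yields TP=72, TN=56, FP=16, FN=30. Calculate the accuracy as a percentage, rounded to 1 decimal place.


Accuracy = (TP + TN) / (TP + TN + FP + FN) * 100
= (72 + 56) / (72 + 56 + 16 + 30)
= 128 / 174
= 0.7356
= 73.6%

73.6


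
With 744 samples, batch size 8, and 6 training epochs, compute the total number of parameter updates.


Iterations per epoch = 744 / 8 = 93
Total updates = iterations_per_epoch * epochs
= 93 * 6
= 558

558


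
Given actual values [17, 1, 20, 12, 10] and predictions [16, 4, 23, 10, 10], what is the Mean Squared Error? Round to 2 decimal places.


Differences: [1, -3, -3, 2, 0]
Squared errors: [1, 9, 9, 4, 0]
Sum of squared errors = 23
MSE = 23 / 5 = 4.60

4.60


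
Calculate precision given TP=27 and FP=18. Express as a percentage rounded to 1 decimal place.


Precision = TP / (TP + FP) * 100
= 27 / (27 + 18)
= 27 / 45
= 0.6
= 60.0%

60.0


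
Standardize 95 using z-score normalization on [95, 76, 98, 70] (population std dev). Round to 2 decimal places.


Mean = (95 + 76 + 98 + 70) / 4 = 84.75
Variance = sum((x_i - mean)^2) / n = 143.6875
Std = sqrt(143.6875) = 11.987
Z = (x - mean) / std
= (95 - 84.75) / 11.987
= 10.25 / 11.987
= 0.86

0.86


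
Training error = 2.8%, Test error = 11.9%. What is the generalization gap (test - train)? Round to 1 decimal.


Generalization gap = test_error - train_error
= 11.9 - 2.8
= 9.1%
A moderate gap.

9.1


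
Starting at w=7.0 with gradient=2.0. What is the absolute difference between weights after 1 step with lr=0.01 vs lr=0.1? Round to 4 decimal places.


With lr=0.01: w_new = 7.0 - 0.01 * 2.0 = 6.98
With lr=0.1: w_new = 7.0 - 0.1 * 2.0 = 6.8
Absolute difference = |6.98 - 6.8|
= 0.1800

0.1800


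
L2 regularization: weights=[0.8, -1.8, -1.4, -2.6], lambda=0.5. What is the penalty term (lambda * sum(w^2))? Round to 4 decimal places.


Squaring each weight:
0.8^2 = 0.64
(-1.8)^2 = 3.24
(-1.4)^2 = 1.96
(-2.6)^2 = 6.76
Sum of squares = 12.6
Penalty = 0.5 * 12.6 = 6.3000

6.3000


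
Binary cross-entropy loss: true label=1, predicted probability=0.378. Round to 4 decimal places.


For y=1: Loss = -log(p)
= -log(0.378)
= -(-0.9729)
= 0.9729

0.9729


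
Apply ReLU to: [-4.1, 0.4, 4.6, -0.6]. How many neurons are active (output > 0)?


ReLU(x) = max(0, x) for each element:
ReLU(-4.1) = 0
ReLU(0.4) = 0.4
ReLU(4.6) = 4.6
ReLU(-0.6) = 0
Active neurons (>0): 2

2


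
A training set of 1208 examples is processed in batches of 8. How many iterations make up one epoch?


Iterations per epoch = dataset_size / batch_size
= 1208 / 8
= 151

151


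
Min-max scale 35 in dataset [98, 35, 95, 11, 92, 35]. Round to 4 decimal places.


Min = 11, Max = 98
Range = 98 - 11 = 87
Scaled = (x - min) / (max - min)
= (35 - 11) / 87
= 24 / 87
= 0.2759

0.2759


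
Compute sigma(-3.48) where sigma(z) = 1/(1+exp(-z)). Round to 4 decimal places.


sigmoid(z) = 1 / (1 + exp(-z))
exp(-(-3.48)) = exp(3.48) = 32.4597
1 + 32.4597 = 33.4597
1 / 33.4597 = 0.0299

0.0299


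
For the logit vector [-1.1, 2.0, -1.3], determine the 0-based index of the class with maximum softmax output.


Softmax is a monotonic transformation, so it preserves the argmax.
We need to find the index of the maximum logit.
Index 0: -1.1
Index 1: 2.0
Index 2: -1.3
Maximum logit = 2.0 at index 1

1


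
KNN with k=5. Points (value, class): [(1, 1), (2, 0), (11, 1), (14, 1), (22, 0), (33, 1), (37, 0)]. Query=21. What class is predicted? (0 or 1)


Distances from query 21:
Point 22 (class 0): distance = 1
Point 14 (class 1): distance = 7
Point 11 (class 1): distance = 10
Point 33 (class 1): distance = 12
Point 37 (class 0): distance = 16
K=5 nearest neighbors: classes = [0, 1, 1, 1, 0]
Votes for class 1: 3 / 5
Majority vote => class 1

1


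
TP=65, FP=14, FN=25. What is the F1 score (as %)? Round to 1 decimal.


Precision = TP / (TP + FP) = 65 / 79 = 0.8228
Recall = TP / (TP + FN) = 65 / 90 = 0.7222
F1 = 2 * P * R / (P + R)
= 2 * 0.8228 * 0.7222 / (0.8228 + 0.7222)
= 1.1885 / 1.545
= 0.7692
As percentage: 76.9%

76.9


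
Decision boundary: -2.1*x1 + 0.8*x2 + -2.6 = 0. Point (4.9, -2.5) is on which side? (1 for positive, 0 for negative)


Compute -2.1 * 4.9 + 0.8 * -2.5 + -2.6
= -10.29 + -2.0 + -2.6
= -14.89
Since -14.89 < 0, the point is on the negative side.

0


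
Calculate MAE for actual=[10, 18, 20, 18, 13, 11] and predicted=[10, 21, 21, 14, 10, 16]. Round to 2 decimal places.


Absolute errors: [0, 3, 1, 4, 3, 5]
Sum of absolute errors = 16
MAE = 16 / 6 = 2.67

2.67


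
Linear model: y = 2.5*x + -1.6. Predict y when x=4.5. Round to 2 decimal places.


y = 2.5 * 4.5 + (-1.6)
= 11.25 + (-1.6)
= 9.65

9.65


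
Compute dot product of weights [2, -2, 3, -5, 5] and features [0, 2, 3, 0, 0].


Element-wise products:
2 * 0 = 0
-2 * 2 = -4
3 * 3 = 9
-5 * 0 = 0
5 * 0 = 0
Sum = 0 + -4 + 9 + 0 + 0
= 5

5


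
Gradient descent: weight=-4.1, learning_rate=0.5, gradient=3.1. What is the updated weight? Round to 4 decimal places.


w_new = w_old - lr * gradient
= -4.1 - 0.5 * 3.1
= -4.1 - (1.55)
= -5.6500

-5.6500


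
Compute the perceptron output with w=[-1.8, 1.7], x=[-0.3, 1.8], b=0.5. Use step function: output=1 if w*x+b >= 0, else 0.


z = w . x + b
= -1.8*-0.3 + 1.7*1.8 + 0.5
= 0.54 + 3.06 + 0.5
= 3.6 + 0.5
= 4.1
Since z = 4.1 >= 0, output = 1

1


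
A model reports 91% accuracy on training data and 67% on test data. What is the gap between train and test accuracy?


Gap = train_accuracy - test_accuracy
= 91 - 67
= 24%
This large gap strongly indicates overfitting.

24


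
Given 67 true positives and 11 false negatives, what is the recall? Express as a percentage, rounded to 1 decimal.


Recall = TP / (TP + FN) * 100
= 67 / (67 + 11)
= 67 / 78
= 0.859
= 85.9%

85.9


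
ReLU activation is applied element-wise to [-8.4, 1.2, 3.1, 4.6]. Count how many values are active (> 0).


ReLU(x) = max(0, x) for each element:
ReLU(-8.4) = 0
ReLU(1.2) = 1.2
ReLU(3.1) = 3.1
ReLU(4.6) = 4.6
Active neurons (>0): 3

3


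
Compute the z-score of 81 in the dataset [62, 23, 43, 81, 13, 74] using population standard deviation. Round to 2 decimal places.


Mean = (62 + 23 + 43 + 81 + 13 + 74) / 6 = 49.3333
Variance = sum((x_i - mean)^2) / n = 637.5556
Std = sqrt(637.5556) = 25.2499
Z = (x - mean) / std
= (81 - 49.3333) / 25.2499
= 31.6667 / 25.2499
= 1.25

1.25


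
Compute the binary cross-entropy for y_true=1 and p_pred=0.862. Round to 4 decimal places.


For y=1: Loss = -log(p)
= -log(0.862)
= -(-0.1485)
= 0.1485

0.1485


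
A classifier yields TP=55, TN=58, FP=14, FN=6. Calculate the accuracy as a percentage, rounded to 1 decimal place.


Accuracy = (TP + TN) / (TP + TN + FP + FN) * 100
= (55 + 58) / (55 + 58 + 14 + 6)
= 113 / 133
= 0.8496
= 85.0%

85.0


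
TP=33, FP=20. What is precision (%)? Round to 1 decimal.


Precision = TP / (TP + FP) * 100
= 33 / (33 + 20)
= 33 / 53
= 0.6226
= 62.3%

62.3


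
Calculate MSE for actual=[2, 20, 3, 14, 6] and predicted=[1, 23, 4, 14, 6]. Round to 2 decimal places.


Differences: [1, -3, -1, 0, 0]
Squared errors: [1, 9, 1, 0, 0]
Sum of squared errors = 11
MSE = 11 / 5 = 2.20

2.20


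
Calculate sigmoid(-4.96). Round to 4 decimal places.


sigmoid(z) = 1 / (1 + exp(-z))
exp(-(-4.96)) = exp(4.96) = 142.5938
1 + 142.5938 = 143.5938
1 / 143.5938 = 0.0070

0.0070


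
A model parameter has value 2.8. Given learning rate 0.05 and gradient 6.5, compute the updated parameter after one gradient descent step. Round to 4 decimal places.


w_new = w_old - lr * gradient
= 2.8 - 0.05 * 6.5
= 2.8 - (0.325)
= 2.4750

2.4750


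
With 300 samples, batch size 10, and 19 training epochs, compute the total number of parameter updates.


Iterations per epoch = 300 / 10 = 30
Total updates = iterations_per_epoch * epochs
= 30 * 19
= 570

570


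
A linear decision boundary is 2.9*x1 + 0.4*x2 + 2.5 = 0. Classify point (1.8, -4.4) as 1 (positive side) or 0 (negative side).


Compute 2.9 * 1.8 + 0.4 * -4.4 + 2.5
= 5.22 + -1.76 + 2.5
= 5.96
Since 5.96 >= 0, the point is on the positive side.

1


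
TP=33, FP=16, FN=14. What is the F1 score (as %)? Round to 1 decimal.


Precision = TP / (TP + FP) = 33 / 49 = 0.6735
Recall = TP / (TP + FN) = 33 / 47 = 0.7021
F1 = 2 * P * R / (P + R)
= 2 * 0.6735 * 0.7021 / (0.6735 + 0.7021)
= 0.9457 / 1.3756
= 0.6875
As percentage: 68.8%

68.8


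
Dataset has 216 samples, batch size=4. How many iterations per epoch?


Iterations per epoch = dataset_size / batch_size
= 216 / 4
= 54

54


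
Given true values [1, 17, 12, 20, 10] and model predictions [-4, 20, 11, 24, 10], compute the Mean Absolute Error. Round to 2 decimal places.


Absolute errors: [5, 3, 1, 4, 0]
Sum of absolute errors = 13
MAE = 13 / 5 = 2.60

2.60


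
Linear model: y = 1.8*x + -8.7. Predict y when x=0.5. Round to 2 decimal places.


y = 1.8 * 0.5 + (-8.7)
= 0.9 + (-8.7)
= -7.80

-7.80


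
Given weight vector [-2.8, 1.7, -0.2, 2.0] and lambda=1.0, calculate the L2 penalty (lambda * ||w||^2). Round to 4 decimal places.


Squaring each weight:
(-2.8)^2 = 7.84
1.7^2 = 2.89
(-0.2)^2 = 0.04
2.0^2 = 4.0
Sum of squares = 14.77
Penalty = 1.0 * 14.77 = 14.7700

14.7700


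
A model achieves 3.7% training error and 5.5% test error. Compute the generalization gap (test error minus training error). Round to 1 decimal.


Generalization gap = test_error - train_error
= 5.5 - 3.7
= 1.8%
A small gap suggests good generalization.

1.8


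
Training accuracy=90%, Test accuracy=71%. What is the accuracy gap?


Gap = train_accuracy - test_accuracy
= 90 - 71
= 19%
This gap suggests the model is overfitting.

19


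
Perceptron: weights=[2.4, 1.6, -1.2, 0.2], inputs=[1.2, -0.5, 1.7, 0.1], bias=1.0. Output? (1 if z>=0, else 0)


z = w . x + b
= 2.4*1.2 + 1.6*-0.5 + -1.2*1.7 + 0.2*0.1 + 1.0
= 2.88 + -0.8 + -2.04 + 0.02 + 1.0
= 0.06 + 1.0
= 1.06
Since z = 1.06 >= 0, output = 1

1


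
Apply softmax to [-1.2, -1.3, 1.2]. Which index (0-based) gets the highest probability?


Softmax is a monotonic transformation, so it preserves the argmax.
We need to find the index of the maximum logit.
Index 0: -1.2
Index 1: -1.3
Index 2: 1.2
Maximum logit = 1.2 at index 2

2


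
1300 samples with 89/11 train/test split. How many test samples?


Train samples = 1300 * 89% = 1157
Test samples = 1300 - 1157
= 143

143


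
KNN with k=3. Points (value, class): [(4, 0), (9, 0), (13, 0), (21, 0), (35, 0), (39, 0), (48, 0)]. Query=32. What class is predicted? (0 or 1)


Distances from query 32:
Point 35 (class 0): distance = 3
Point 39 (class 0): distance = 7
Point 21 (class 0): distance = 11
K=3 nearest neighbors: classes = [0, 0, 0]
Votes for class 1: 0 / 3
Majority vote => class 0

0


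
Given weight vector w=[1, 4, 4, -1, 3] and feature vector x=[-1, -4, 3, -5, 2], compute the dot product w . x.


Element-wise products:
1 * -1 = -1
4 * -4 = -16
4 * 3 = 12
-1 * -5 = 5
3 * 2 = 6
Sum = -1 + -16 + 12 + 5 + 6
= 6

6


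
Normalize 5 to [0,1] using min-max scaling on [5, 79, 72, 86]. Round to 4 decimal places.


Min = 5, Max = 86
Range = 86 - 5 = 81
Scaled = (x - min) / (max - min)
= (5 - 5) / 81
= 0 / 81
= 0.0000

0.0000
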